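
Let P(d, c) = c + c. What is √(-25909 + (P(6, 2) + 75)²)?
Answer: 2*I*√4917 ≈ 140.24*I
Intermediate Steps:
P(d, c) = 2*c
√(-25909 + (P(6, 2) + 75)²) = √(-25909 + (2*2 + 75)²) = √(-25909 + (4 + 75)²) = √(-25909 + 79²) = √(-25909 + 6241) = √(-19668) = 2*I*√4917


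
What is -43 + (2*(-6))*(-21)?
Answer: 209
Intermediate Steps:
-43 + (2*(-6))*(-21) = -43 - 12*(-21) = -43 + 252 = 209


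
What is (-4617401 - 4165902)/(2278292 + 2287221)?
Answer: -8783303/4565513 ≈ -1.9238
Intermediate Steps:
(-4617401 - 4165902)/(2278292 + 2287221) = -8783303/4565513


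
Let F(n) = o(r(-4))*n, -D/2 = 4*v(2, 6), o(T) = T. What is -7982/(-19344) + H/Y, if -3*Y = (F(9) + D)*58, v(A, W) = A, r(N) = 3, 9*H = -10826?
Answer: 480119/79112 ≈ 6.0688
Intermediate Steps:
H = -10826/9 (H = (⅑)*(-10826) = -10826/9 ≈ -1202.9)
D = -16 (D = -8*2 = -2*8 = -16)
F(n) = 3*n
Y = -638/3 (Y = -(3*9 - 16)*58/3 = -(27 - 16)*58/3 = -11*58/3 = -⅓*638 = -638/3 ≈ -212.67)
-7982/(-19344) + H/Y = -7982/(-19344) - 10826/(9*(-638/3)) = -7982*(-1/19344) - 10826/9*(-3/638) = 307/744 + 5413/957 = 480119/79112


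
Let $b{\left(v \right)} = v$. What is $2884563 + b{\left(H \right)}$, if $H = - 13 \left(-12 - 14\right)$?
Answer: $2884901$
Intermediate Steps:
$H = 338$ ($H = \left(-13\right) \left(-26\right) = 338$)
$2884563 + b{\left(H \right)} = 2884563 + 338 = 2884901$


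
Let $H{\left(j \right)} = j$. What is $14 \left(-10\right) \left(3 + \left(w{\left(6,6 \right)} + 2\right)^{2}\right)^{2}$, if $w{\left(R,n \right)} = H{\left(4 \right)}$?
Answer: $-212940$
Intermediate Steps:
$w{\left(R,n \right)} = 4$
$14 \left(-10\right) \left(3 + \left(w{\left(6,6 \right)} + 2\right)^{2}\right)^{2} = 14 \left(-10\right) \left(3 + \left(4 + 2\right)^{2}\right)^{2} = - 140 \left(3 + 6^{2}\right)^{2} = - 140 \left(3 + 36\right)^{2} = - 140 \cdot 39^{2} = \left(-140\right) 1521 = -212940$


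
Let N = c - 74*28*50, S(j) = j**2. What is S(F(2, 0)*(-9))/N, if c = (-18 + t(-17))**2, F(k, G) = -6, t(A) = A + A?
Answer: -243/8408 ≈ -0.028901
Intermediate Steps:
t(A) = 2*A
c = 2704 (c = (-18 + 2*(-17))**2 = (-18 - 34)**2 = (-52)**2 = 2704)
N = -100896 (N = 2704 - 74*28*50 = 2704 - 2072*50 = 2704 - 103600 = -100896)
S(F(2, 0)*(-9))/N = (-6*(-9))**2/(-100896) = 54**2*(-1/100896) = 2916*(-1/100896) = -243/8408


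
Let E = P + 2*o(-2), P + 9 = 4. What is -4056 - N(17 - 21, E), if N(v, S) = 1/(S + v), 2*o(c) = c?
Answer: -44615/11 ≈ -4055.9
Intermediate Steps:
P = -5 (P = -9 + 4 = -5)
o(c) = c/2
E = -7 (E = -5 + 2*((1/2)*(-2)) = -5 + 2*(-1) = -5 - 2 = -7)
-4056 - N(17 - 21, E) = -4056 - 1/(-7 + (17 - 21)) = -4056 - 1/(-7 - 4) = -4056 - 1/(-11) = -4056 - 1*(-1/11) = -4056 + 1/11 = -44615/11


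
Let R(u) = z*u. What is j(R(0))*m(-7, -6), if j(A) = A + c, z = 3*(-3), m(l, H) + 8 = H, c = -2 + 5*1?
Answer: -42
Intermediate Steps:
c = 3 (c = -2 + 5 = 3)
m(l, H) = -8 + H
z = -9
R(u) = -9*u
j(A) = 3 + A (j(A) = A + 3 = 3 + A)
j(R(0))*m(-7, -6) = (3 - 9*0)*(-8 - 6) = (3 + 0)*(-14) = 3*(-14) = -42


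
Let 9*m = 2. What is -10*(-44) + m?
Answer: 3962/9 ≈ 440.22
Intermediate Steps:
m = 2/9 (m = (1/9)*2 = 2/9 ≈ 0.22222)
-10*(-44) + m = -10*(-44) + 2/9 = 440 + 2/9 = 3962/9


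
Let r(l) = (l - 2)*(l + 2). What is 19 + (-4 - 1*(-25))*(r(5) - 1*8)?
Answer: 292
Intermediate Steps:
r(l) = (-2 + l)*(2 + l)
19 + (-4 - 1*(-25))*(r(5) - 1*8) = 19 + (-4 - 1*(-25))*((-4 + 5²) - 1*8) = 19 + (-4 + 25)*((-4 + 25) - 8) = 19 + 21*(21 - 8) = 19 + 21*13 = 19 + 273 = 292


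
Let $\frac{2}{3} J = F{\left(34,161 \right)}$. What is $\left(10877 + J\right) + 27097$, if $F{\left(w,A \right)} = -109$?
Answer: $\frac{75621}{2} \approx 37811.0$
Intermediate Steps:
$J = - \frac{327}{2}$ ($J = \frac{3}{2} \left(-109\right) = - \frac{327}{2} \approx -163.5$)
$\left(10877 + J\right) + 27097 = \left(10877 - \frac{327}{2}\right) + 27097 = \frac{21427}{2} + 27097 = \frac{75621}{2}$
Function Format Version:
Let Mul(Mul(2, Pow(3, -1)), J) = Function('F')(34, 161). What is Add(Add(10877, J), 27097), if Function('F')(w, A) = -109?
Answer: Rational(75621, 2) ≈ 37811.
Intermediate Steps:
J = Rational(-327, 2) (J = Mul(Rational(3, 2), -109) = Rational(-327, 2) ≈ -163.50)
Add(Add(10877, J), 27097) = Add(Add(10877, Rational(-327, 2)), 27097) = Add(Rational(21427, 2), 27097) = Rational(75621, 2)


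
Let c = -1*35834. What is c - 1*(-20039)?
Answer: -15795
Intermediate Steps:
c = -35834
c - 1*(-20039) = -35834 - 1*(-20039) = -35834 + 20039 = -15795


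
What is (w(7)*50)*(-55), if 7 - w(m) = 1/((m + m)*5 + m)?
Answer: -134500/7 ≈ -19214.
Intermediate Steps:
w(m) = 7 - 1/(11*m) (w(m) = 7 - 1/((m + m)*5 + m) = 7 - 1/((2*m)*5 + m) = 7 - 1/(10*m + m) = 7 - 1/(11*m))
(w(7)*50)*(-55) = ((7 - 1/11/7)*50)*(-55) = ((7 - 1/11*⅐)*50)*(-55) = ((7 - 1/77)*50)*(-55) = ((538/77)*50)*(-55) = (26900/77)*(-55) = -134500/7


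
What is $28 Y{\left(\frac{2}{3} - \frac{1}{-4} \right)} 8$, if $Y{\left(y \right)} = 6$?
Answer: $1344$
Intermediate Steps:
$28 Y{\left(\frac{2}{3} - \frac{1}{-4} \right)} 8 = 28 \cdot 6 \cdot 8 = 28 \cdot 48 = 1344$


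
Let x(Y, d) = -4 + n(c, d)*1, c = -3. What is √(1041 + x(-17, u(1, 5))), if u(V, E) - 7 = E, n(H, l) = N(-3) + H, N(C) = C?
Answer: √1031 ≈ 32.109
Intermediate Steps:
n(H, l) = -3 + H
u(V, E) = 7 + E
x(Y, d) = -10 (x(Y, d) = -4 + (-3 - 3)*1 = -4 - 6*1 = -4 - 6 = -10)
√(1041 + x(-17, u(1, 5))) = √(1041 - 10) = √1031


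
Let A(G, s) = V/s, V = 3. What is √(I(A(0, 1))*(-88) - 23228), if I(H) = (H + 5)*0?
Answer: 2*I*√5807 ≈ 152.41*I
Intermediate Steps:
A(G, s) = 3/s
I(H) = 0 (I(H) = (5 + H)*0 = 0)
√(I(A(0, 1))*(-88) - 23228) = √(0*(-88) - 23228) = √(0 - 23228) = √(-23228) = 2*I*√5807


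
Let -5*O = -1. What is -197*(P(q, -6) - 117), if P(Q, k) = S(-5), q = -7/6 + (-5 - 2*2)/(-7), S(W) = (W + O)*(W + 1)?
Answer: 96333/5 ≈ 19267.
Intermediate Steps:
O = 1/5 (O = -1/5*(-1) = 1/5 ≈ 0.20000)
S(W) = (1 + W)*(1/5 + W) (S(W) = (W + 1/5)*(W + 1) = (1/5 + W)*(1 + W) = (1 + W)*(1/5 + W))
q = 5/42 (q = -7*1/6 + (-5 - 4)*(-1/7) = -7/6 - 9*(-1/7) = -7/6 + 9/7 = 5/42 ≈ 0.11905)
P(Q, k) = 96/5 (P(Q, k) = 1/5 + (-5)**2 + (6/5)*(-5) = 1/5 + 25 - 6 = 96/5)
-197*(P(q, -6) - 117) = -197*(96/5 - 117) = -197*(-489/5) = 96333/5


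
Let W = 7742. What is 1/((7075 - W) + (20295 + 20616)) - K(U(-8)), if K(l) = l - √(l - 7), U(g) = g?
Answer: 321953/40244 + I*√15 ≈ 8.0 + 3.873*I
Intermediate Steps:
K(l) = l - √(-7 + l)
1/((7075 - W) + (20295 + 20616)) - K(U(-8)) = 1/((7075 - 1*7742) + (20295 + 20616)) - (-8 - √(-7 - 8)) = 1/((7075 - 7742) + 40911) - (-8 - √(-15)) = 1/(-667 + 40911) - (-8 - I*√15) = 1/40244 - (-8 - I*√15) = 1/40244 + (8 + I*√15) = 321953/40244 + I*√15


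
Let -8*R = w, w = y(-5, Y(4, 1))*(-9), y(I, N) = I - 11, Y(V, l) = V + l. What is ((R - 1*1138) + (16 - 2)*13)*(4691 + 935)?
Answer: -5479724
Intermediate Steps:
y(I, N) = -11 + I
w = 144 (w = (-11 - 5)*(-9) = -16*(-9) = 144)
R = -18 (R = -⅛*144 = -18)
((R - 1*1138) + (16 - 2)*13)*(4691 + 935) = ((-18 - 1*1138) + (16 - 2)*13)*(4691 + 935) = ((-18 - 1138) + 14*13)*5626 = (-1156 + 182)*5626 = -974*5626 = -5479724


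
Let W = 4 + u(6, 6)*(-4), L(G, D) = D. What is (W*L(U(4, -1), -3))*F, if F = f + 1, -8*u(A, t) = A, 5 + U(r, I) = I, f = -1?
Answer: 0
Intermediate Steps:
U(r, I) = -5 + I
u(A, t) = -A/8
F = 0 (F = -1 + 1 = 0)
W = 7 (W = 4 - ⅛*6*(-4) = 4 - ¾*(-4) = 4 + 3 = 7)
(W*L(U(4, -1), -3))*F = (7*(-3))*0 = -21*0 = 0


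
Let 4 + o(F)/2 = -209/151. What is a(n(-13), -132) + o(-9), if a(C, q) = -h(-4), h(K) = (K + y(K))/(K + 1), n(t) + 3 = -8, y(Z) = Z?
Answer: -6086/453 ≈ -13.435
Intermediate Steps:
o(F) = -1626/151 (o(F) = -8 + 2*(-209/151) = -8 - 418/151 = -1626/151)
n(t) = -11 (n(t) = -3 - 8 = -11)
h(K) = 2*K/(1 + K) (h(K) = (K + K)/(K + 1) = (2*K)/(1 + K) = 2*K/(1 + K))
a(C, q) = -8/3 (a(C, q) = -2*(-4)/(1 - 4) = -2*(-4)/(-3) = -2*(-4)*(-1)/3 = -1*8/3 = -8/3)
a(n(-13), -132) + o(-9) = -8/3 - 1626/151 = -6086/453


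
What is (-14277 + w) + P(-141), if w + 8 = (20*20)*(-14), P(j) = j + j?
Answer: -20167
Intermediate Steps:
P(j) = 2*j
w = -5608 (w = -8 + (20*20)*(-14) = -8 + 400*(-14) = -8 - 5600 = -5608)
(-14277 + w) + P(-141) = (-14277 - 5608) + 2*(-141) = -19885 - 282 = -20167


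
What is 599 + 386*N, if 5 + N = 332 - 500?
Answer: -66179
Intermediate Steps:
N = -173 (N = -5 + (332 - 500) = -5 - 168 = -173)
599 + 386*N = 599 + 386*(-173) = 599 - 66778 = -66179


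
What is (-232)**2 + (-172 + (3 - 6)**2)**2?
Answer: 80393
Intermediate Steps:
(-232)**2 + (-172 + (3 - 6)**2)**2 = 53824 + (-172 + (-3)**2)**2 = 53824 + (-172 + 9)**2 = 53824 + (-163)**2 = 53824 + 26569 = 80393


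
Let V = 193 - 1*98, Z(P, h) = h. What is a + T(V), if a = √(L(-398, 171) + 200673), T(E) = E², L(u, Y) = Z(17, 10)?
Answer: 9025 + √200683 ≈ 9473.0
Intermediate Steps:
V = 95 (V = 193 - 98 = 95)
L(u, Y) = 10
a = √200683 (a = √(10 + 200673) = √200683 ≈ 447.98)
a + T(V) = √200683 + 95² = √200683 + 9025 = 9025 + √200683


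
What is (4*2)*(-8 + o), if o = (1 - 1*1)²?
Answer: -64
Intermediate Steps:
o = 0 (o = (1 - 1)² = 0² = 0)
(4*2)*(-8 + o) = (4*2)*(-8 + 0) = 8*(-8) = -64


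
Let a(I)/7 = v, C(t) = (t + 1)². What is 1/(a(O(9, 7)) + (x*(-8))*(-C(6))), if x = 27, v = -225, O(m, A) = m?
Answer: 1/9009 ≈ 0.00011100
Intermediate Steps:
C(t) = (1 + t)²
a(I) = -1575 (a(I) = 7*(-225) = -1575)
1/(a(O(9, 7)) + (x*(-8))*(-C(6))) = 1/(-1575 + (27*(-8))*(-(1 + 6)²)) = 1/(-1575 - (-216)*7²) = 1/(-1575 - (-216)*49) = 1/(-1575 - 216*(-49)) = 1/(-1575 + 10584) = 1/9009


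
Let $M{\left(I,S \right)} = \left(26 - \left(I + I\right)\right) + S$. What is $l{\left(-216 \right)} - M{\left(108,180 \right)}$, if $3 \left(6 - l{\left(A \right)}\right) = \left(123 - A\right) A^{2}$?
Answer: $-5272112$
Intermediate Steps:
$l{\left(A \right)} = 6 - \frac{A^{2} \left(123 - A\right)}{3}$ ($l{\left(A \right)} = 6 - \frac{\left(123 - A\right) A^{2}}{3} = 6 - \frac{A^{2} \left(123 - A\right)}{3}$)
$M{\left(I,S \right)} = 26 + S - 2 I$ ($M{\left(I,S \right)} = \left(26 - 2 I\right) + S = 26 + S - 2 I$)
$l{\left(-216 \right)} - M{\left(108,180 \right)} = \left(6 - 41 \left(-216\right)^{2} + \frac{\left(-216\right)^{3}}{3}\right) - \left(26 + 180 - 216\right) = \left(6 - 1912896 + \frac{1}{3} \left(-10077696\right)\right) - \left(26 + 180 - 216\right) = \left(6 - 1912896 - 3359232\right) - -10 = -5272122 + 10 = -5272112$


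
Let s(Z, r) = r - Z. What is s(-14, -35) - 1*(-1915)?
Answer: 1894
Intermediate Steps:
s(-14, -35) - 1*(-1915) = (-35 - 1*(-14)) - 1*(-1915) = (-35 + 14) + 1915 = -21 + 1915 = 1894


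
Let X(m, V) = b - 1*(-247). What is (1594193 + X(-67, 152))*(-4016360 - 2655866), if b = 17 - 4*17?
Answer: -10638123739914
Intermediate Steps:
b = -51 (b = 17 - 68 = -51)
X(m, V) = 196 (X(m, V) = -51 - 1*(-247) = -51 + 247 = 196)
(1594193 + X(-67, 152))*(-4016360 - 2655866) = (1594193 + 196)*(-4016360 - 2655866) = 1594389*(-6672226) = -10638123739914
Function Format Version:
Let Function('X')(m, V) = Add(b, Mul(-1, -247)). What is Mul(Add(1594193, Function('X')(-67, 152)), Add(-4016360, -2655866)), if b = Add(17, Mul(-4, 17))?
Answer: -10638123739914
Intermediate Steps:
b = -51 (b = Add(17, -68) = -51)
Function('X')(m, V) = 196 (Function('X')(m, V) = Add(-51, Mul(-1, -247)) = Add(-51, 247) = 196)
Mul(Add(1594193, Function('X')(-67, 152)), Add(-4016360, -2655866)) = Mul(Add(1594193, 196), Add(-4016360, -2655866)) = Mul(1594389, -6672226) = -10638123739914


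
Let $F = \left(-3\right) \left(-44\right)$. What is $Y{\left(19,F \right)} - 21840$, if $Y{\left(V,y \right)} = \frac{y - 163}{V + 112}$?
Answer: $- \frac{2861071}{131} \approx -21840.0$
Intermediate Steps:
$F = 132$
$Y{\left(V,y \right)} = \frac{-163 + y}{112 + V}$
$Y{\left(19,F \right)} - 21840 = \frac{-163 + 132}{112 + 19} - 21840 = \frac{1}{131} \left(-31\right) - 21840 = - \frac{31}{131} - 21840 = - \frac{2861071}{131}$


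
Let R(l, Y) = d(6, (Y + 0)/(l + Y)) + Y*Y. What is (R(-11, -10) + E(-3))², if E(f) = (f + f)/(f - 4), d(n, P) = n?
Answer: 559504/49 ≈ 11418.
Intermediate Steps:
E(f) = 2*f/(-4 + f) (E(f) = (2*f)/(-4 + f) = 2*f/(-4 + f))
R(l, Y) = 6 + Y² (R(l, Y) = 6 + Y*Y = 6 + Y²)
(R(-11, -10) + E(-3))² = ((6 + (-10)²) + 2*(-3)/(-4 - 3))² = ((6 + 100) + 2*(-3)/(-7))² = (106 + 2*(-3)*(-⅐))² = (106 + 6/7)² = (748/7)² = 559504/49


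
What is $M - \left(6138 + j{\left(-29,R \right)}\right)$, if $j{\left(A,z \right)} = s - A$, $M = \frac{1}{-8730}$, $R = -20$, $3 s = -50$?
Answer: $- \frac{53692411}{8730} \approx -6150.3$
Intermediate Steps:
$s = - \frac{50}{3}$ ($s = \frac{1}{3} \left(-50\right) = - \frac{50}{3} \approx -16.667$)
$M = - \frac{1}{8730} \approx -0.00011455$
$j{\left(A,z \right)} = - \frac{50}{3} - A$
$M - \left(6138 + j{\left(-29,R \right)}\right) = - \frac{1}{8730} + \left(341 \left(-18\right) - \left(- \frac{50}{3} - -29\right)\right) = - \frac{1}{8730} - \frac{18451}{3} = - \frac{53692411}{8730}$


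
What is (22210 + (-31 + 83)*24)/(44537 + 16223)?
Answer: 11729/30380 ≈ 0.38608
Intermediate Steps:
(22210 + (-31 + 83)*24)/(44537 + 16223) = (22210 + 52*24)/60760 = (22210 + 1248)*(1/60760) = 23458*(1/60760) = 11729/30380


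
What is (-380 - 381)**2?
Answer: 579121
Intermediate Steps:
(-380 - 381)**2 = (-761)**2 = 579121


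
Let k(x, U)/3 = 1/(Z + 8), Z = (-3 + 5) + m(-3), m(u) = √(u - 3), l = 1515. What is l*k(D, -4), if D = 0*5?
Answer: 22725/53 - 4545*I*√6/106 ≈ 428.77 - 105.03*I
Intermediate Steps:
m(u) = √(-3 + u)
D = 0
Z = 2 + I*√6 (Z = (-3 + 5) + √(-3 - 3) = 2 + √(-6) = 2 + I*√6 ≈ 2.0 + 2.4495*I)
k(x, U) = 3/(10 + I*√6) (k(x, U) = 3/((2 + I*√6) + 8) = 3/(10 + I*√6))
l*k(D, -4) = 1515*(15/53 - 3*I*√6/106) = 22725/53 - 4545*I*√6/106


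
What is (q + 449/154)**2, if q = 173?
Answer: 733922281/23716 ≈ 30946.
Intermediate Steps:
(q + 449/154)**2 = (173 + 449/154)**2 = (27091/154)**2 = 733922281/23716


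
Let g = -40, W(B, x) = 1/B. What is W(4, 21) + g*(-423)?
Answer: 67681/4 ≈ 16920.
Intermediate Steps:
W(4, 21) + g*(-423) = 1/4 - 40*(-423) = ¼ + 16920 = 67681/4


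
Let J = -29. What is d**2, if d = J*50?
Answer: 2102500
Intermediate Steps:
d = -1450 (d = -29*50 = -1450)
d**2 = (-1450)**2 = 2102500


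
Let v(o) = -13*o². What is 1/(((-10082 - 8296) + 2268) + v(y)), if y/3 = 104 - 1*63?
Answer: -1/212787 ≈ -4.6995e-6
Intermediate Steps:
y = 123 (y = 3*(104 - 1*63) = 3*(104 - 63) = 3*41 = 123)
1/(((-10082 - 8296) + 2268) + v(y)) = 1/(((-10082 - 8296) + 2268) - 13*123²) = 1/((-18378 + 2268) - 13*15129) = 1/(-16110 - 196677) = 1/(-212787) = -1/212787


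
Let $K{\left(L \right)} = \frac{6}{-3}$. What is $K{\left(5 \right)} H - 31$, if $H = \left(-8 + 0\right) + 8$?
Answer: $-31$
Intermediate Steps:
$K{\left(L \right)} = -2$ ($K{\left(L \right)} = 6 \left(- \frac{1}{3}\right) = -2$)
$H = 0$ ($H = -8 + 8 = 0$)
$K{\left(5 \right)} H - 31 = \left(-2\right) 0 - 31 = 0 - 31 = -31$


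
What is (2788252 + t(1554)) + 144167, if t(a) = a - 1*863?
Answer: 2933110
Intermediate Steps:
t(a) = -863 + a (t(a) = a - 863 = -863 + a)
(2788252 + t(1554)) + 144167 = (2788252 + (-863 + 1554)) + 144167 = (2788252 + 691) + 144167 = 2788943 + 144167 = 2933110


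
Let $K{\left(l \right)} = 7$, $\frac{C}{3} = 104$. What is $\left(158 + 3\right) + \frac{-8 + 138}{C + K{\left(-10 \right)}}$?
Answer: $\frac{51489}{319} \approx 161.41$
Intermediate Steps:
$C = 312$ ($C = 3 \cdot 104 = 312$)
$\left(158 + 3\right) + \frac{-8 + 138}{C + K{\left(-10 \right)}} = \left(158 + 3\right) + \frac{-8 + 138}{312 + 7} = 161 + \frac{130}{319} = \frac{51489}{319}$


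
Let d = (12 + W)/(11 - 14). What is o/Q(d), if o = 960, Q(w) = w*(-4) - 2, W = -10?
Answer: 1440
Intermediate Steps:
d = -2/3 (d = (12 - 10)/(11 - 14) = 2/(-3) = 2*(-1/3) = -2/3 ≈ -0.66667)
Q(w) = -2 - 4*w (Q(w) = -4*w - 2 = -2 - 4*w)
o/Q(d) = 960/(-2 - 4*(-2/3)) = 960/(-2 + 8/3) = 960/(2/3) = 960*(3/2) = 1440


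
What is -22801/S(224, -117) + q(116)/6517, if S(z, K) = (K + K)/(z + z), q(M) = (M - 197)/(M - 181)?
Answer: 166425411769/3812445 ≈ 43653.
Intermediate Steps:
q(M) = (-197 + M)/(-181 + M)
S(z, K) = K/z (S(z, K) = (2*K)/((2*z)) = (2*K)*(1/(2*z)) = K/z)
-22801/S(224, -117) + q(116)/6517 = -22801/((-117/224)) + ((-197 + 116)/(-181 + 116))/6517 = -22801/((-117*1/224)) + (-81/(-65))*(1/6517) = -22801/(-117/224) - 1/65*(-81)*(1/6517) = -22801*(-224/117) + (81/65)*(1/6517) = 5107424/117 + 81/423605 = 166425411769/3812445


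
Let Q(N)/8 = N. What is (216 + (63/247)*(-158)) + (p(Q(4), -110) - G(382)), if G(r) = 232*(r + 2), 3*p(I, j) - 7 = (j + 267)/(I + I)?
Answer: -4216427461/47424 ≈ -88909.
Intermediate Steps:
Q(N) = 8*N
p(I, j) = 7/3 + (267 + j)/(6*I) (p(I, j) = 7/3 + ((j + 267)/(I + I))/3 = 7/3 + ((267 + j)/((2*I)))/3 = 7/3 + ((267 + j)*(1/(2*I)))/3 = 7/3 + ((267 + j)/(2*I))/3 = 7/3 + (267 + j)/(6*I))
G(r) = 464 + 232*r (G(r) = 232*(2 + r) = 464 + 232*r)
(216 + (63/247)*(-158)) + (p(Q(4), -110) - G(382)) = (216 + (63/247)*(-158)) + ((267 - 110 + 14*(8*4))/(6*((8*4))) - (464 + 232*382)) = (216 + (63*(1/247))*(-158)) + ((⅙)*(267 - 110 + 14*32)/32 - (464 + 88624)) = (216 + (63/247)*(-158)) + ((⅙)*(1/32)*(267 - 110 + 448) - 1*89088) = (216 - 9954/247) + ((⅙)*(1/32)*605 - 89088) = 43398/247 + (605/192 - 89088) = 43398/247 - 17104291/192 = -4216427461/47424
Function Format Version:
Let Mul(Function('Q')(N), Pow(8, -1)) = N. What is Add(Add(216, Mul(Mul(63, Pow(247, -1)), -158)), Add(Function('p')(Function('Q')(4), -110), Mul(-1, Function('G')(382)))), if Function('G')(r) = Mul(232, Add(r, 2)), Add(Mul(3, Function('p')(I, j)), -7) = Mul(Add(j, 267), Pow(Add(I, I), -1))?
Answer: Rational(-4216427461, 47424) ≈ -88909.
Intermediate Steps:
Function('Q')(N) = Mul(8, N)
Function('p')(I, j) = Add(Rational(7, 3), Mul(Rational(1, 6), Pow(I, -1), Add(267, j))) (Function('p')(I, j) = Add(Rational(7, 3), Mul(Rational(1, 3), Mul(Add(j, 267), Pow(Add(I, I), -1)))) = Add(Rational(7, 3), Mul(Rational(1, 3), Mul(Add(267, j), Pow(Mul(2, I), -1)))) = Add(Rational(7, 3), Mul(Rational(1, 3), Mul(Add(267, j), Mul(Rational(1, 2), Pow(I, -1))))) = Add(Rational(7, 3), Mul(Rational(1, 3), Mul(Rational(1, 2), Pow(I, -1), Add(267, j)))) = Add(Rational(7, 3), Mul(Rational(1, 6), Pow(I, -1), Add(267, j))))
Function('G')(r) = Add(464, Mul(232, r)) (Function('G')(r) = Mul(232, Add(2, r)) = Add(464, Mul(232, r)))
Add(Add(216, Mul(Mul(63, Pow(247, -1)), -158)), Add(Function('p')(Function('Q')(4), -110), Mul(-1, Function('G')(382)))) = Add(Add(216, Mul(Mul(63, Pow(247, -1)), -158)), Add(Mul(Rational(1, 6), Pow(Mul(8, 4), -1), Add(267, -110, Mul(14, Mul(8, 4)))), Mul(-1, Add(464, Mul(232, 382))))) = Add(Add(216, Mul(Mul(63, Rational(1, 247)), -158)), Add(Mul(Rational(1, 6), Pow(32, -1), Add(267, -110, Mul(14, 32))), Mul(-1, Add(464, 88624)))) = Add(Add(216, Mul(Rational(63, 247), -158)), Add(Mul(Rational(1, 6), Rational(1, 32), Add(267, -110, 448)), Mul(-1, 89088))) = Add(Add(216, Rational(-9954, 247)), Add(Mul(Rational(1, 6), Rational(1, 32), 605), -89088)) = Add(Rational(43398, 247), Add(Rational(605, 192), -89088)) = Add(Rational(43398, 247), Rational(-17104291, 192)) = Rational(-4216427461, 47424)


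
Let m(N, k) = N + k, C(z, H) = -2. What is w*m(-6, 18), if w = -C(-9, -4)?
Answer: 24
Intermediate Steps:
w = 2 (w = -1*(-2) = 2)
w*m(-6, 18) = 2*(-6 + 18) = 2*12 = 24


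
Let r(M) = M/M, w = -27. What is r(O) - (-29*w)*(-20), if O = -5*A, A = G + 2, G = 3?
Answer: 15661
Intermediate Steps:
A = 5 (A = 3 + 2 = 5)
O = -25 (O = -5*5 = -25)
r(M) = 1
r(O) - (-29*w)*(-20) = 1 - (-29*(-27))*(-20) = 1 - 783*(-20) = 1 - 1*(-15660) = 1 + 15660 = 15661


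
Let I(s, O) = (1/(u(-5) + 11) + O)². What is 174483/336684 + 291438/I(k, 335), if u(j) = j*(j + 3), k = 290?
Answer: 2162910840585/694485044936 ≈ 3.1144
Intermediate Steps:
u(j) = j*(3 + j)
I(s, O) = (1/21 + O)² (I(s, O) = (1/(-5*(3 - 5) + 11) + O)² = (1/(-5*(-2) + 11) + O)² = (1/(10 + 11) + O)² = (1/21 + O)²)
174483/336684 + 291438/I(k, 335) = 174483/336684 + 291438/(((1 + 21*335)²/441)) = 174483*(1/336684) + 291438/(((1 + 7035)²/441)) = 58161/112228 + 291438/(((1/441)*7036²)) = 58161/112228 + 291438/(((1/441)*49505296)) = 58161/112228 + 291438/(49505296/441) = 58161/112228 + 291438*(441/49505296) = 58161/112228 + 64262079/24752648 = 2162910840585/694485044936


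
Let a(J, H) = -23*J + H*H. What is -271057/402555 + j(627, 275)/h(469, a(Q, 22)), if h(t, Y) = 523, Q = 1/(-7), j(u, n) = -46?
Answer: -160280341/210536265 ≈ -0.76130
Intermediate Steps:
Q = -1/7 ≈ -0.14286
a(J, H) = H**2 - 23*J (a(J, H) = -23*J + H**2 = H**2 - 23*J)
-271057/402555 + j(627, 275)/h(469, a(Q, 22)) = -271057/402555 - 46/523 = -160280341/210536265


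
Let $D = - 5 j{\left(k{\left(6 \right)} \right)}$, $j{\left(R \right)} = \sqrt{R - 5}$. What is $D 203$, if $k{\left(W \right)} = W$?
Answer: $-1015$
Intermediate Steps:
$j{\left(R \right)} = \sqrt{-5 + R}$
$D = -5$ ($D = - 5 \sqrt{-5 + 6} = - 5 \sqrt{1} = \left(-5\right) 1 = -5$)
$D 203 = \left(-5\right) 203 = -1015$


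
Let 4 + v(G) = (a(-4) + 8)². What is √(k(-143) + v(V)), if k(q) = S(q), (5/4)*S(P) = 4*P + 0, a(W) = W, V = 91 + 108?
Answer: 2*I*√2785/5 ≈ 21.109*I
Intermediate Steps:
V = 199
S(P) = 16*P/5 (S(P) = 4*(4*P + 0)/5 = 4*(4*P)/5 = 16*P/5)
v(G) = 12 (v(G) = -4 + (-4 + 8)² = -4 + 4² = -4 + 16 = 12)
k(q) = 16*q/5
√(k(-143) + v(V)) = √((16/5)*(-143) + 12) = √(-2288/5 + 12) = √(-2228/5) = 2*I*√2785/5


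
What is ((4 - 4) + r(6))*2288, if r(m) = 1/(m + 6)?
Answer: 572/3 ≈ 190.67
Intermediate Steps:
r(m) = 1/(6 + m)
((4 - 4) + r(6))*2288 = ((4 - 4) + 1/(6 + 6))*2288 = (0 + 1/12)*2288 = (1/12)*2288 = 572/3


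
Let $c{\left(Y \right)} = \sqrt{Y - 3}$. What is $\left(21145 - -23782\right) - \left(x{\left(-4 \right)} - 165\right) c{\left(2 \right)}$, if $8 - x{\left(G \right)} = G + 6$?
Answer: $44927 + 159 i \approx 44927.0 + 159.0 i$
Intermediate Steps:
$x{\left(G \right)} = 2 - G$ ($x{\left(G \right)} = 8 - \left(G + 6\right) = 8 - \left(6 + G\right) = 2 - G$)
$c{\left(Y \right)} = \sqrt{-3 + Y}$
$\left(21145 - -23782\right) - \left(x{\left(-4 \right)} - 165\right) c{\left(2 \right)} = \left(21145 - -23782\right) - \left(\left(2 - -4\right) - 165\right) \sqrt{-3 + 2} = \left(21145 + 23782\right) - \left(\left(2 + 4\right) - 165\right) \sqrt{-1} = 44927 - \left(6 - 165\right) i = 44927 - - 159 i = 44927 + 159 i$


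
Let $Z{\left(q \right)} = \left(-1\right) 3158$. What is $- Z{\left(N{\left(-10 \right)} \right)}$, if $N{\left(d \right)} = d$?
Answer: $3158$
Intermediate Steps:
$Z{\left(q \right)} = -3158$
$- Z{\left(N{\left(-10 \right)} \right)} = \left(-1\right) \left(-3158\right) = 3158$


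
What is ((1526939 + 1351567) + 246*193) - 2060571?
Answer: 865413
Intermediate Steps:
((1526939 + 1351567) + 246*193) - 2060571 = (2878506 + 47478) - 2060571 = 2925984 - 2060571 = 865413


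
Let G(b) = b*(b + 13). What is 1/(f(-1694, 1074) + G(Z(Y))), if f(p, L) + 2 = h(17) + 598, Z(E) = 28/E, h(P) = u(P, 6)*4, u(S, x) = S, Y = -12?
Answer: 9/5752 ≈ 0.0015647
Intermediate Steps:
h(P) = 4*P (h(P) = P*4 = 4*P)
G(b) = b*(13 + b)
f(p, L) = 664 (f(p, L) = -2 + (4*17 + 598) = -2 + (68 + 598) = -2 + 666 = 664)
1/(f(-1694, 1074) + G(Z(Y))) = 1/(664 + (28/(-12))*(13 + 28/(-12))) = 1/(664 + (28*(-1/12))*(13 + 28*(-1/12))) = 1/(664 - 7*(13 - 7/3)/3) = 1/(664 - 7/3*32/3) = 1/(664 - 224/9) = 1/(5752/9) = 9/5752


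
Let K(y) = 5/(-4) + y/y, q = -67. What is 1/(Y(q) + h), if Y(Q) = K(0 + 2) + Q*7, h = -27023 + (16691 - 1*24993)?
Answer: -4/143177 ≈ -2.7937e-5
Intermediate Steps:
h = -35325 (h = -27023 + (16691 - 24993) = -27023 - 8302 = -35325)
K(y) = -1/4 (K(y) = 5*(-1/4) + 1 = -5/4 + 1 = -1/4)
Y(Q) = -1/4 + 7*Q (Y(Q) = -1/4 + Q*7 = -1/4 + 7*Q)
1/(Y(q) + h) = 1/((-1/4 + 7*(-67)) - 35325) = 1/((-1/4 - 469) - 35325) = 1/(-1877/4 - 35325) = 1/(-143177/4) = -4/143177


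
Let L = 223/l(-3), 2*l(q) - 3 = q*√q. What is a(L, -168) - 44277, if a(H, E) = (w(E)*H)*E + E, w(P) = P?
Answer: 3*(-14815*√3 + 1383841*I)/(I + √3) ≈ 1.0045e+6 + 1.8169e+6*I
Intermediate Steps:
l(q) = 3/2 + q^(3/2)/2 (l(q) = 3/2 + (q*√q)/2 = 3/2 + q^(3/2)/2)
L = 223/(3/2 - 3*I*√3/2) (L = 223/(3/2 + (-3)^(3/2)/2) = 223/(3/2 + (-3*I*√3)/2) = 223/(3/2 - 3*I*√3/2) ≈ 37.167 + 64.375*I)
a(H, E) = E + H*E² (a(H, E) = (E*H)*E + E = H*E² + E = E + H*E²)
a(L, -168) - 44277 = -168*(1 - 168*(223/6 + 223*I*√3/6)) - 44277 = -168*(1 + (-6244 - 6244*I*√3)) - 44277 = -168*(-6243 - 6244*I*√3) - 44277 = (1048824 + 1048992*I*√3) - 44277 = 1004547 + 1048992*I*√3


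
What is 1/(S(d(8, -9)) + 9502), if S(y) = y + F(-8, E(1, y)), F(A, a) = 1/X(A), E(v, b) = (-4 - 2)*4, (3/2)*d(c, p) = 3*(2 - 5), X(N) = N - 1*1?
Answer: 9/85463 ≈ 0.00010531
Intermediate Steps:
X(N) = -1 + N (X(N) = N - 1 = -1 + N)
d(c, p) = -6 (d(c, p) = 2*(3*(2 - 5))/3 = 2*(3*(-3))/3 = (⅔)*(-9) = -6)
E(v, b) = -24 (E(v, b) = -6*4 = -24)
F(A, a) = 1/(-1 + A)
S(y) = -⅑ + y (S(y) = y + 1/(-1 - 8) = y + 1/(-9) = y - ⅑ = -⅑ + y)
1/(S(d(8, -9)) + 9502) = 1/((-⅑ - 6) + 9502) = 1/(-55/9 + 9502) = 1/(85463/9) = 9/85463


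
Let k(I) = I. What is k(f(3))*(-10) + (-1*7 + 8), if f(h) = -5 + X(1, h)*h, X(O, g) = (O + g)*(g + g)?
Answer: -669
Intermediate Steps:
X(O, g) = 2*g*(O + g) (X(O, g) = (O + g)*(2*g) = 2*g*(O + g))
f(h) = -5 + 2*h**2*(1 + h) (f(h) = -5 + (2*h*(1 + h))*h = -5 + 2*h**2*(1 + h))
k(f(3))*(-10) + (-1*7 + 8) = (-5 + 2*3**2*(1 + 3))*(-10) + (-1*7 + 8) = (-5 + 2*9*4)*(-10) + (-7 + 8) = (-5 + 72)*(-10) + 1 = 67*(-10) + 1 = -670 + 1 = -669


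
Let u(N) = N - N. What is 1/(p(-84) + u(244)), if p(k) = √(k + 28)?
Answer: -I*√14/28 ≈ -0.13363*I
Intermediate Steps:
u(N) = 0
p(k) = √(28 + k)
1/(p(-84) + u(244)) = 1/(√(28 - 84) + 0) = 1/(√(-56) + 0) = 1/(2*I*√14 + 0) = 1/(2*I*√14) = -I*√14/28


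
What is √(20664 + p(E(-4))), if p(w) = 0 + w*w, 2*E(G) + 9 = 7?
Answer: √20665 ≈ 143.75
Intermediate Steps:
E(G) = -1 (E(G) = -9/2 + (½)*7 = -9/2 + 7/2 = -1)
p(w) = w² (p(w) = 0 + w² = w²)
√(20664 + p(E(-4))) = √(20664 + (-1)²) = √(20664 + 1) = √20665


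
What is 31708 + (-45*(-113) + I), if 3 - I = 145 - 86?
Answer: 36737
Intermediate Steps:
I = -56 (I = 3 - (145 - 86) = 3 - 1*59 = 3 - 59 = -56)
31708 + (-45*(-113) + I) = 31708 + (-45*(-113) - 56) = 31708 + (5085 - 56) = 31708 + 5029 = 36737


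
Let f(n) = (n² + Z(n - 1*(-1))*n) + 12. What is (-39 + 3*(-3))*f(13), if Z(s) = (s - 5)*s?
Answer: -87312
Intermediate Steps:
Z(s) = s*(-5 + s) (Z(s) = (-5 + s)*s = s*(-5 + s))
f(n) = 12 + n² + n*(1 + n)*(-4 + n) (f(n) = (n² + ((n - 1*(-1))*(-5 + (n - 1*(-1))))*n) + 12 = (n² + ((n + 1)*(-5 + (n + 1)))*n) + 12 = (n² + ((1 + n)*(-5 + (1 + n)))*n) + 12 = (n² + ((1 + n)*(-4 + n))*n) + 12 = (n² + n*(1 + n)*(-4 + n)) + 12 = 12 + n² + n*(1 + n)*(-4 + n))
(-39 + 3*(-3))*f(13) = (-39 + 3*(-3))*(12 + 13² + 13*(1 + 13)*(-4 + 13)) = (-39 - 9)*(12 + 169 + 13*14*9) = -48*(12 + 169 + 1638) = -48*1819 = -87312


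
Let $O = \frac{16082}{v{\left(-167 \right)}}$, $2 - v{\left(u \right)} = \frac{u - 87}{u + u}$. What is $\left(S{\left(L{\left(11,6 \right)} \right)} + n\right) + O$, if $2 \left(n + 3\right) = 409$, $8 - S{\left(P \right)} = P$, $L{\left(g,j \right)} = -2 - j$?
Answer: $\frac{5461433}{414} \approx 13192.0$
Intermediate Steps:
$v{\left(u \right)} = 2 - \frac{-87 + u}{2 u}$ ($v{\left(u \right)} = 2 - \frac{u - 87}{u + u} = 2 - \frac{-87 + u}{2 u}$)
$S{\left(P \right)} = 8 - P$
$n = \frac{403}{2}$ ($n = -3 + \frac{1}{2} \cdot 409 = -3 + \frac{409}{2} = \frac{403}{2} \approx 201.5$)
$O = \frac{2685694}{207}$ ($O = \frac{16082}{\frac{3}{2} \frac{1}{-167} \left(29 - 167\right)} = \frac{16082}{\frac{3}{2} \left(- \frac{1}{167}\right) \left(-138\right)} = \frac{16082}{\frac{207}{167}} = 16082 \cdot \frac{167}{207} = \frac{2685694}{207} \approx 12974.0$)
$\left(S{\left(L{\left(11,6 \right)} \right)} + n\right) + O = \left(\left(8 - \left(-2 - 6\right)\right) + \frac{403}{2}\right) + \frac{2685694}{207} = \left(\left(8 - -8\right) + \frac{403}{2}\right) + \frac{2685694}{207} = \left(\left(8 + 8\right) + \frac{403}{2}\right) + \frac{2685694}{207} = \left(16 + \frac{403}{2}\right) + \frac{2685694}{207} = \frac{435}{2} + \frac{2685694}{207} = \frac{5461433}{414}$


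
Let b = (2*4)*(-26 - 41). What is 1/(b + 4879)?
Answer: 1/4343 ≈ 0.00023026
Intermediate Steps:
b = -536 (b = 8*(-67) = -536)
1/(b + 4879) = 1/(-536 + 4879) = 1/4343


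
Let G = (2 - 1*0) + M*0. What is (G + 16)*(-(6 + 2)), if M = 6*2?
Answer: -144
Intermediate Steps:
M = 12
G = 2 (G = (2 - 1*0) + 12*0 = (2 + 0) + 0 = 2 + 0 = 2)
(G + 16)*(-(6 + 2)) = (2 + 16)*(-(6 + 2)) = 18*(-1*8) = 18*(-8) = -144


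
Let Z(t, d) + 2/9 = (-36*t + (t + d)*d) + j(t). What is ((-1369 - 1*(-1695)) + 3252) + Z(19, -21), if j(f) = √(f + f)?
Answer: 26422/9 + √38 ≈ 2941.9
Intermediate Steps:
j(f) = √2*√f (j(f) = √(2*f) = √2*√f)
Z(t, d) = -2/9 - 36*t + d*(d + t) + √2*√t (Z(t, d) = -2/9 + ((-36*t + (t + d)*d) + √2*√t) = -2/9 + ((-36*t + (d + t)*d) + √2*√t) = -2/9 + ((-36*t + d*(d + t)) + √2*√t) = -2/9 + (-36*t + d*(d + t) + √2*√t) = -2/9 - 36*t + d*(d + t) + √2*√t)
((-1369 - 1*(-1695)) + 3252) + Z(19, -21) = ((-1369 - 1*(-1695)) + 3252) + (-2/9 + (-21)² - 36*19 - 21*19 + √2*√19) = ((-1369 + 1695) + 3252) + (-2/9 + 441 - 684 - 399 + √38) = (326 + 3252) + (-5780/9 + √38) = 3578 + (-5780/9 + √38) = 26422/9 + √38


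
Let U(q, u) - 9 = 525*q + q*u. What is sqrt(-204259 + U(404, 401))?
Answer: sqrt(169854) ≈ 412.13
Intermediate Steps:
U(q, u) = 9 + 525*q + q*u (U(q, u) = 9 + (525*q + q*u) = 9 + 525*q + q*u)
sqrt(-204259 + U(404, 401)) = sqrt(-204259 + (9 + 525*404 + 404*401)) = sqrt(-204259 + (9 + 212100 + 162004)) = sqrt(-204259 + 374113) = sqrt(169854)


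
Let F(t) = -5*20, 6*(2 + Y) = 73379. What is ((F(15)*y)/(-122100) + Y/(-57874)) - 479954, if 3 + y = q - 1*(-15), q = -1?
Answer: -2055488343181/4282676 ≈ -4.7995e+5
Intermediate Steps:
Y = 73367/6 (Y = -2 + (1/6)*73379 = -2 + 73379/6 = 73367/6 ≈ 12228.)
y = 11 (y = -3 + (-1 - 1*(-15)) = -3 + (-1 + 15) = -3 + 14 = 11)
F(t) = -100
((F(15)*y)/(-122100) + Y/(-57874)) - 479954 = (-100*11/(-122100) + (73367/6)/(-57874)) - 479954 = (-1100*(-1/122100) + (73367/6)*(-1/57874)) - 479954 = (1/111 - 73367/347244) - 479954 = -866277/4282676 - 479954 = -2055488343181/4282676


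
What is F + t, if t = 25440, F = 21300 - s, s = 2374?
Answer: 44366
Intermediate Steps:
F = 18926 (F = 21300 - 1*2374 = 21300 - 2374 = 18926)
F + t = 18926 + 25440 = 44366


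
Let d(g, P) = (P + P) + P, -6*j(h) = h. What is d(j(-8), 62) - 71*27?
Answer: -1731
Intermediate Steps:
j(h) = -h/6
d(g, P) = 3*P (d(g, P) = 2*P + P = 3*P)
d(j(-8), 62) - 71*27 = 3*62 - 71*27 = 186 - 1*1917 = 186 - 1917 = -1731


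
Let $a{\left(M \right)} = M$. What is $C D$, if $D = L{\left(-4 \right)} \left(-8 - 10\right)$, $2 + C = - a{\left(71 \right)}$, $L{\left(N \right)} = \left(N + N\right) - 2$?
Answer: $-13140$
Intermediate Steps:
$L{\left(N \right)} = -2 + 2 N$ ($L{\left(N \right)} = 2 N - 2 = -2 + 2 N$)
$C = -73$ ($C = -2 - 71 = -73$)
$D = 180$ ($D = \left(-2 + 2 \left(-4\right)\right) \left(-8 - 10\right) = \left(-2 - 8\right) \left(-18\right) = \left(-10\right) \left(-18\right) = 180$)
$C D = \left(-73\right) 180 = -13140$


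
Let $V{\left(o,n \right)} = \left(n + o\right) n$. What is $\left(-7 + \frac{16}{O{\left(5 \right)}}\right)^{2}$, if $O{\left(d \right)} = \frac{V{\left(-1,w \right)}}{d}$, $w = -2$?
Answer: $\frac{361}{9} \approx 40.111$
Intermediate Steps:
$V{\left(o,n \right)} = n \left(n + o\right)$
$O{\left(d \right)} = \frac{6}{d}$ ($O{\left(d \right)} = \frac{\left(-2\right) \left(-2 - 1\right)}{d} = \frac{\left(-2\right) \left(-3\right)}{d} = \frac{6}{d}$)
$\left(-7 + \frac{16}{O{\left(5 \right)}}\right)^{2} = \left(-7 + \frac{16}{6 \cdot \frac{1}{5}}\right)^{2} = \left(-7 + \frac{16}{\frac{6}{5}}\right)^{2} = \left(-7 + 16 \cdot \frac{5}{6}\right)^{2} = \left(-7 + \frac{40}{3}\right)^{2} = \left(\frac{19}{3}\right)^{2} = \frac{361}{9}$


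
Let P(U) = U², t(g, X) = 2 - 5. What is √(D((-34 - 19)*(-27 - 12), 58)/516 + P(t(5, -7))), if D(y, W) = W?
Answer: √606558/258 ≈ 3.0187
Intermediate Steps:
t(g, X) = -3
√(D((-34 - 19)*(-27 - 12), 58)/516 + P(t(5, -7))) = √(58/516 + (-3)²) = √(58*(1/516) + 9) = √(29/258 + 9) = √(2351/258) = √606558/258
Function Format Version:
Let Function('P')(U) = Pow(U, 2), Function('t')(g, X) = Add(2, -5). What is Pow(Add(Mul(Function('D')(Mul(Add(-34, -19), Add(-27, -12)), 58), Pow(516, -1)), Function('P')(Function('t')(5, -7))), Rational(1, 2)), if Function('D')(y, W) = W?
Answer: Mul(Rational(1, 258), Pow(606558, Rational(1, 2))) ≈ 3.0187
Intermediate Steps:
Function('t')(g, X) = -3
Pow(Add(Mul(Function('D')(Mul(Add(-34, -19), Add(-27, -12)), 58), Pow(516, -1)), Function('P')(Function('t')(5, -7))), Rational(1, 2)) = Pow(Add(Mul(58, Pow(516, -1)), Pow(-3, 2)), Rational(1, 2)) = Pow(Add(Mul(58, Rational(1, 516)), 9), Rational(1, 2)) = Pow(Add(Rational(29, 258), 9), Rational(1, 2)) = Pow(Rational(2351, 258), Rational(1, 2)) = Mul(Rational(1, 258), Pow(606558, Rational(1, 2)))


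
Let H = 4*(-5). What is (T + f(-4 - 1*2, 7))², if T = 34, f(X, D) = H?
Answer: 196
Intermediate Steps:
H = -20
f(X, D) = -20
(T + f(-4 - 1*2, 7))² = (34 - 20)² = 14² = 196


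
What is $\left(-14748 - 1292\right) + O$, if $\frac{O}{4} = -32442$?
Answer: $-145808$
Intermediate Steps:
$O = -129768$ ($O = 4 \left(-32442\right) = -129768$)
$\left(-14748 - 1292\right) + O = \left(-14748 - 1292\right) - 129768 = -16040 - 129768 = -145808$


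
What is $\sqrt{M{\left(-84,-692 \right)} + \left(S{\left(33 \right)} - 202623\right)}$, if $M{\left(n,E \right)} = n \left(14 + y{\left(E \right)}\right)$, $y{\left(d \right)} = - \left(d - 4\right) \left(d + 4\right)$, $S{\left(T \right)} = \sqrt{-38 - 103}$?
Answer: $\sqrt{40019433 + i \sqrt{141}} \approx 6326.1 + 0.001 i$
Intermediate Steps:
$S{\left(T \right)} = i \sqrt{141}$ ($S{\left(T \right)} = \sqrt{-141} = i \sqrt{141}$)
$y{\left(d \right)} = - \left(-4 + d\right) \left(4 + d\right)$
$M{\left(n,E \right)} = n \left(30 - E^{2}\right)$ ($M{\left(n,E \right)} = n \left(14 - \left(-16 + E^{2}\right)\right) = n \left(30 - E^{2}\right)$)
$\sqrt{M{\left(-84,-692 \right)} + \left(S{\left(33 \right)} - 202623\right)} = \sqrt{- 84 \left(30 - \left(-692\right)^{2}\right) + \left(i \sqrt{141} - 202623\right)} = \sqrt{- 84 \left(30 - 478864\right) - \left(202623 - i \sqrt{141}\right)} = \sqrt{\left(-84\right) \left(-478834\right) - \left(202623 - i \sqrt{141}\right)} = \sqrt{40222056 - \left(202623 - i \sqrt{141}\right)} = \sqrt{40019433 + i \sqrt{141}}$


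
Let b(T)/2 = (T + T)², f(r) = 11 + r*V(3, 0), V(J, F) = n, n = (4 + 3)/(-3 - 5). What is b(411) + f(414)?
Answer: 5404067/4 ≈ 1.3510e+6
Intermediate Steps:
n = -7/8 (n = 7/(-8) = 7*(-⅛) = -7/8 ≈ -0.87500)
V(J, F) = -7/8
f(r) = 11 - 7*r/8 (f(r) = 11 + r*(-7/8) = 11 - 7*r/8)
b(T) = 8*T² (b(T) = 2*(T + T)² = 2*(2*T)² = 2*(4*T²) = 8*T²)
b(411) + f(414) = 8*411² + (11 - 7/8*414) = 8*168921 + (11 - 1449/4) = 1351368 - 1405/4 = 5404067/4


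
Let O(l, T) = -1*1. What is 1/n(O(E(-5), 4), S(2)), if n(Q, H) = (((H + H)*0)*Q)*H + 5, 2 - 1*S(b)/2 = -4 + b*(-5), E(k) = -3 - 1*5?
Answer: ⅕ ≈ 0.20000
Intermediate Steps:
E(k) = -8 (E(k) = -3 - 5 = -8)
S(b) = 12 + 10*b (S(b) = 4 - 2*(-4 + b*(-5)) = 4 - 2*(-4 - 5*b) = 4 + (8 + 10*b) = 12 + 10*b)
O(l, T) = -1
n(Q, H) = 5 (n(Q, H) = (((2*H)*0)*Q)*H + 5 = (0*Q)*H + 5 = 0*H + 5 = 0 + 5 = 5)
1/n(O(E(-5), 4), S(2)) = 1/5 = ⅕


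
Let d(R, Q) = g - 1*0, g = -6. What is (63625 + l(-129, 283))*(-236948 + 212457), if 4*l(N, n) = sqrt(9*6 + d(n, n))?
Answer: -1558239875 - 24491*sqrt(3) ≈ -1.5583e+9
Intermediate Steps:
d(R, Q) = -6 (d(R, Q) = -6 - 1*0 = -6 + 0 = -6)
l(N, n) = sqrt(3) (l(N, n) = sqrt(9*6 - 6)/4 = sqrt(54 - 6)/4 = sqrt(48)/4 = (4*sqrt(3))/4 = sqrt(3))
(63625 + l(-129, 283))*(-236948 + 212457) = (63625 + sqrt(3))*(-236948 + 212457) = (63625 + sqrt(3))*(-24491) = -1558239875 - 24491*sqrt(3)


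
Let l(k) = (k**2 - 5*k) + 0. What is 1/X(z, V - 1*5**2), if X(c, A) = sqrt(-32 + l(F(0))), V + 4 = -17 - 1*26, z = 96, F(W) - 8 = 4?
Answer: sqrt(13)/26 ≈ 0.13867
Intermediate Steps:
F(W) = 12 (F(W) = 8 + 4 = 12)
V = -47 (V = -4 + (-17 - 1*26) = -4 + (-17 - 26) = -4 - 43 = -47)
l(k) = k**2 - 5*k
X(c, A) = 2*sqrt(13) (X(c, A) = sqrt(-32 + 12*(-5 + 12)) = sqrt(-32 + 12*7) = sqrt(-32 + 84) = sqrt(52) = 2*sqrt(13))
1/X(z, V - 1*5**2) = 1/(2*sqrt(13)) = sqrt(13)/26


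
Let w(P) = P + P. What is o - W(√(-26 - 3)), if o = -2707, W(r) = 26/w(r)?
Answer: -2707 + 13*I*√29/29 ≈ -2707.0 + 2.414*I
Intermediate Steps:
w(P) = 2*P
W(r) = 13/r (W(r) = 26/((2*r)) = 26*(1/(2*r)) = 13/r)
o - W(√(-26 - 3)) = -2707 - 13/(√(-26 - 3)) = -2707 - 13/(√(-29)) = -2707 - 13/(I*√29) = -2707 - 13*(-I*√29/29) = -2707 - (-13)*I*√29/29 = -2707 + 13*I*√29/29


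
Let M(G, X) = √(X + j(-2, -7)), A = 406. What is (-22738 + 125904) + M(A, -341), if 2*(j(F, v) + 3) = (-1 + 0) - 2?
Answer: 103166 + I*√1382/2 ≈ 1.0317e+5 + 18.588*I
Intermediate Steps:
j(F, v) = -9/2 (j(F, v) = -3 + ((-1 + 0) - 2)/2 = -3 + (-1 - 2)/2 = -3 + (½)*(-3) = -3 - 3/2 = -9/2)
M(G, X) = √(-9/2 + X) (M(G, X) = √(X - 9/2) = √(-9/2 + X))
(-22738 + 125904) + M(A, -341) = (-22738 + 125904) + √(-18 + 4*(-341))/2 = 103166 + √(-18 - 1364)/2 = 103166 + √(-1382)/2 = 103166 + (I*√1382)/2 = 103166 + I*√1382/2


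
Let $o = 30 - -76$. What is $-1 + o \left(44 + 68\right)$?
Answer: $11871$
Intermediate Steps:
$o = 106$ ($o = 30 + 76 = 106$)
$-1 + o \left(44 + 68\right) = -1 + 106 \left(44 + 68\right) = -1 + 106 \cdot 112 = -1 + 11872 = 11871$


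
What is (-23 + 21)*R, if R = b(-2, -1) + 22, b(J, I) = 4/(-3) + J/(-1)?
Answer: -136/3 ≈ -45.333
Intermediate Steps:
b(J, I) = -4/3 - J (b(J, I) = 4*(-⅓) + J*(-1) = -4/3 - J)
R = 68/3 (R = (-4/3 - 1*(-2)) + 22 = (-4/3 + 2) + 22 = ⅔ + 22 = 68/3 ≈ 22.667)
(-23 + 21)*R = (-23 + 21)*(68/3) = -2*68/3 = -136/3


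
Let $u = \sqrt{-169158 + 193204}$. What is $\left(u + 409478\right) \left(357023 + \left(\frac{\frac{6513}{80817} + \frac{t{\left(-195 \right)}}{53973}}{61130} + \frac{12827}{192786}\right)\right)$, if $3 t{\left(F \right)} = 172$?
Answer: $\frac{40753572324891797026138814}{278765377894845} + \frac{99525670060154140213 \sqrt{24046}}{278765377894845} \approx 1.4625 \cdot 10^{11}$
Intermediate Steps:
$u = \sqrt{24046} \approx 155.07$
$t{\left(F \right)} = \frac{172}{3}$ ($t{\left(F \right)} = \frac{1}{3} \cdot 172 = \frac{172}{3}$)
$\left(u + 409478\right) \left(357023 + \left(\frac{\frac{6513}{80817} + \frac{t{\left(-195 \right)}}{53973}}{61130} + \frac{12827}{192786}\right)\right) = \left(\sqrt{24046} + 409478\right) \left(357023 + \left(\frac{\frac{6513}{80817} + \frac{172}{3 \cdot 53973}}{61130} + \frac{12827}{192786}\right)\right) = \left(409478 + \sqrt{24046}\right) \left(357023 + \left(\left(6513 \cdot \frac{1}{80817} + \frac{172}{3} \cdot \frac{1}{53973}\right) \frac{1}{61130} + 12827 \cdot \frac{1}{192786}\right)\right) = \left(409478 + \sqrt{24046}\right) \left(357023 + \left(\left(\frac{2171}{26939} + \frac{172}{161919}\right) \frac{1}{61130} + \frac{101}{1518}\right)\right) = \left(409478 + \sqrt{24046}\right) \left(357023 + \left(\frac{356159657}{4361935941} \cdot \frac{1}{61130} + \frac{101}{1518}\right)\right) = \left(409478 + \sqrt{24046}\right) \left(357023 + \left(\frac{356159657}{266645144073330} + \frac{101}{1518}\right)\right) = \left(409478 + \sqrt{24046}\right) \left(357023 + \frac{18548002893778}{278765377894845}\right) = \left(409478 + \sqrt{24046}\right) \frac{99525670060154140213}{278765377894845} = \frac{40753572324891797026138814}{278765377894845} + \frac{99525670060154140213 \sqrt{24046}}{278765377894845}$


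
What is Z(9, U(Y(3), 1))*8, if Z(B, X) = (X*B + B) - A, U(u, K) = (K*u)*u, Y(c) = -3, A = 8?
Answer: 656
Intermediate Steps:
U(u, K) = K*u²
Z(B, X) = -8 + B + B*X (Z(B, X) = (X*B + B) - 1*8 = (B*X + B) - 8 = (B + B*X) - 8 = -8 + B + B*X)
Z(9, U(Y(3), 1))*8 = (-8 + 9 + 9*(1*(-3)²))*8 = (-8 + 9 + 9*(1*9))*8 = (-8 + 9 + 9*9)*8 = (-8 + 9 + 81)*8 = 82*8 = 656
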